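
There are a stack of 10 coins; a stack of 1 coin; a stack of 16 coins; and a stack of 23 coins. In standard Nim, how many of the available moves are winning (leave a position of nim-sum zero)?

1

Nim-sum: 10 XOR 1 XOR 16 XOR 23 = 12.
The overall nim-sum is X = 12. A stack of size p has a winning move iff p XOR X < p (reduce it to p XOR X).
  10: 10 XOR 12 = 6 < 10 — winning move (to 6).
  1: 1 XOR 12 = 13 ≥ 1 — no move.
  16: 16 XOR 12 = 28 ≥ 16 — no move.
  23: 23 XOR 12 = 27 ≥ 23 — no move.
That gives 1 winning move.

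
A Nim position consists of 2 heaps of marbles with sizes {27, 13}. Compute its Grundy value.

22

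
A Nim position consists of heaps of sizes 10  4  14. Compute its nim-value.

0

In binary:
  1010  (10)
  0100  (4)
  1110  (14)
  ----
  0000  (0)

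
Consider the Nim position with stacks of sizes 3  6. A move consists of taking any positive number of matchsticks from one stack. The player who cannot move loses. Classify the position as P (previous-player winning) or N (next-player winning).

Compute the nim-sum pairwise:
3 ⊕ 6 = 5
The nim-sum is 5 ≠ 0, so this is an N-position: the player to move can win.

N-position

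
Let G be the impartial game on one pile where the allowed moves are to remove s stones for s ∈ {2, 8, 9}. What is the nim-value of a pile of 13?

1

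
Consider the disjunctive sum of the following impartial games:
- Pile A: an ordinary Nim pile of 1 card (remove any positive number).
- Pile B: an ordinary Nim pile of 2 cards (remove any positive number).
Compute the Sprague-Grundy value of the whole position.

Pile A is a plain Nim pile of size 1, so its Grundy value is 1.
Pile B is a plain Nim pile of size 2, so its Grundy value is 2.
By the Sprague-Grundy theorem, the Grundy value of a sum of independent games is the XOR of the component values.
Combined value = 1 ⊕ 2 = 3.

3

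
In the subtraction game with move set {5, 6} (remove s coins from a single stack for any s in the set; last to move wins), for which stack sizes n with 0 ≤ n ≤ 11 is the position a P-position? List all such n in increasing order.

0, 1, 2, 3, 4, 11

Grundy values for subtraction set {5, 6}:
g(0) = mex{} = 0
g(1) = mex{} = 0
g(2) = mex{} = 0
g(3) = mex{} = 0
g(4) = mex{} = 0
g(5) = mex{0} = 1
g(6) = mex{0} = 1
g(7) = mex{0} = 1
g(8) = mex{0} = 1
g(9) = mex{0} = 1
g(10) = mex{0,1} = 2
g(11) = mex{1} = 0
The P-positions (g = 0) in 0..11 are 0, 1, 2, 3, 4, 11.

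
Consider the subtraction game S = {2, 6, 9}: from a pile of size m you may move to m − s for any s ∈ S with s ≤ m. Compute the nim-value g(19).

Compute g(0), g(1), … for moves {2, 6, 9}:
k:     0  1  2  3  4  5  6  7  8  9 10 11 12 13 14 15 16 17 18 19
g(k):  0  0  1  1  0  0  1  1  0  2  1  3  0  2  1  0  0  1  1  0
So g(19) = 0.

0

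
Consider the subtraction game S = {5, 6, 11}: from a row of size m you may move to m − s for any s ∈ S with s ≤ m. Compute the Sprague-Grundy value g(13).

2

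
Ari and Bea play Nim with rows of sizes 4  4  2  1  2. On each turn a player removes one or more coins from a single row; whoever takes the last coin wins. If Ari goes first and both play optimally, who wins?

Nim-sum: 4 ^ 4 ^ 2 ^ 1 ^ 2 = 1.
The nim-sum is 1 ≠ 0, so this is an N-position: the player to move can win; Ari has a winning move.

Ari wins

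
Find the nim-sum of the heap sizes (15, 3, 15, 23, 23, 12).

15

Bitwise XOR of the heap sizes:
  01111  (15)
  00011  (3)
  01111  (15)
  10111  (23)
  10111  (23)
  01100  (12)
  -----
  01111  (15)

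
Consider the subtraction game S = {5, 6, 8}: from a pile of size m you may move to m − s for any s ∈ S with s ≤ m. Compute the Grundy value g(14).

0

Compute g(0), g(1), … for moves {5, 6, 8}:
g(0) = mex{} = 0
g(1) = mex{} = 0
g(2) = mex{} = 0
g(3) = mex{} = 0
g(4) = mex{} = 0
g(5) = mex{0} = 1
g(6) = mex{0} = 1
g(7) = mex{0} = 1
g(8) = mex{0} = 1
g(9) = mex{0} = 1
g(10) = mex{0,1} = 2
g(11) = mex{0,1} = 2
g(12) = mex{0,1} = 2
g(13) = mex{1} = 0
g(14) = mex{1} = 0
So g(14) = 0.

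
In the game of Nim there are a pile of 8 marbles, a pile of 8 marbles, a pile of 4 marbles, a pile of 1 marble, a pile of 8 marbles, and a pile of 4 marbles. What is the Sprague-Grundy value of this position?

9

Compute the nim-sum pairwise:
8 XOR 8 = 0
0 XOR 4 = 4
4 XOR 1 = 5
5 XOR 8 = 13
13 XOR 4 = 9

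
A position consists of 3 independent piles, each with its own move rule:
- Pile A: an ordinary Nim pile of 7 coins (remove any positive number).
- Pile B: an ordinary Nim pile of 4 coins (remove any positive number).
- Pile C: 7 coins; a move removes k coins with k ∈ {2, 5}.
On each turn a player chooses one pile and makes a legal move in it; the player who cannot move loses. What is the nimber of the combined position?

Pile A is a plain Nim pile of size 7, so its Grundy value is 7.
Pile B is a plain Nim pile of size 4, so its Grundy value is 4.
Grundy values for pile C (subtraction set {2, 5}):
k:     0  1  2  3  4  5  6  7
g(k):  0  0  1  1  0  2  1  0
So g(7) = 0.
By the Sprague-Grundy theorem, the Grundy value of a sum of independent games is the XOR of the component values.
Combined value = 7 ⊕ 4 ⊕ 0 = 3.

3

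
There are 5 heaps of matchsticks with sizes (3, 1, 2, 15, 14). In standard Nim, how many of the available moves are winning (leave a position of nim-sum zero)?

3

Nim-sum: 3 XOR 1 XOR 2 XOR 15 XOR 14 = 1.
The overall nim-sum is X = 1. A heap of size p has a winning move iff p XOR X < p (reduce it to p XOR X).
  3: 3 XOR 1 = 2 < 3 — winning move (to 2).
  1: 1 XOR 1 = 0 < 1 — winning move (to 0).
  2: 2 XOR 1 = 3 ≥ 2 — no move.
  15: 15 XOR 1 = 14 < 15 — winning move (to 14).
  14: 14 XOR 1 = 15 ≥ 14 — no move.
That gives 3 winning moves.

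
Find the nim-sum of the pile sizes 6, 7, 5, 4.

0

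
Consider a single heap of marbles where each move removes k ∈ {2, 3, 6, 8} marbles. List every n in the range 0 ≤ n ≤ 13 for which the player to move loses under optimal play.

0, 1, 5, 10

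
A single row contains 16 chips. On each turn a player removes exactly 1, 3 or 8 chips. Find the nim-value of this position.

Build the Grundy sequence with g(k) = mex{g(k−s) : s ∈ {1, 3, 8}, s ≤ k}:
k:     0  1  2  3  4  5  6  7  8  9 10 11 12 13 14 15 16
g(k):  0  1  0  1  0  1  0  1  2  3  2  0  1  0  1  0  1
So g(16) = 1.

1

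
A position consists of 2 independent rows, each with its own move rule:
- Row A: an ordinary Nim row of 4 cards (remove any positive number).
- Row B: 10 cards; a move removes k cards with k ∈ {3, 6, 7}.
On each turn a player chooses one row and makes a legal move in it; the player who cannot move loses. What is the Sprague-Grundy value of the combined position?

4

Row A is a plain Nim row of size 4, so its Grundy value is 4.
Build the Grundy sequence for row B with g(k) = mex{g(k−s) : s ∈ {3, 6, 7}, s ≤ k}:
k:     0  1  2  3  4  5  6  7  8  9 10
g(k):  0  0  0  1  1  1  2  2  2  3  0
So g(10) = 0.
The value of a disjunctive sum is the nim-sum of the parts.
Combined value = 4 XOR 0 = 4.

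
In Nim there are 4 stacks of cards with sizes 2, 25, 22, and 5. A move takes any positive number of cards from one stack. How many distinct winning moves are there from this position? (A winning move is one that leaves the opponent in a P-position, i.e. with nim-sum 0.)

1

Write each in binary and XOR column by column:
  00010  (2)
  11001  (25)
  10110  (22)
  00101  (5)
  -----
  01000  (8)
The overall nim-sum is X = 8. A stack of size p has a winning move iff p XOR X < p (reduce it to p XOR X).
  2: 2 XOR 8 = 10 ≥ 2 — no move.
  25: 25 XOR 8 = 17 < 25 — winning move (to 17).
  22: 22 XOR 8 = 30 ≥ 22 — no move.
  5: 5 XOR 8 = 13 ≥ 5 — no move.
That gives 1 winning move.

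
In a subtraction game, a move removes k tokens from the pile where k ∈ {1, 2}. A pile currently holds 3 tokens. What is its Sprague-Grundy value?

Build the Grundy sequence with g(k) = mex{g(k−s) : s ∈ {1, 2}, s ≤ k}:
g(0) = mex{} = 0
g(1) = mex{0} = 1
g(2) = mex{0,1} = 2
g(3) = mex{1,2} = 0
So g(3) = 0.

0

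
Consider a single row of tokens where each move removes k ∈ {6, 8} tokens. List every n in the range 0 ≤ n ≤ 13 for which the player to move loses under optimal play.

0, 1, 2, 3, 4, 5

Build the Grundy sequence with g(k) = mex{g(k−s) : s ∈ {6, 8}, s ≤ k}:
k:     0  1  2  3  4  5  6  7  8  9 10 11 12 13
g(k):  0  0  0  0  0  0  1  1  1  1  1  1  2  2
The P-positions (g = 0) in 0..13 are 0, 1, 2, 3, 4, 5.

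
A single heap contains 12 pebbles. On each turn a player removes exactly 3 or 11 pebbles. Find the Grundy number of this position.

2

Grundy values for subtraction set {3, 11}:
k:     0  1  2  3  4  5  6  7  8  9 10 11 12
g(k):  0  0  0  1  1  1  0  0  0  1  1  1  2
So g(12) = 2.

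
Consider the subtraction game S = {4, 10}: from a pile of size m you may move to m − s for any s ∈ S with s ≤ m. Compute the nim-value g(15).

0

Grundy values for subtraction set {4, 10}:
k:     0  1  2  3  4  5  6  7  8  9 10 11 12 13 14 15
g(k):  0  0  0  0  1  1  1  1  0  0  2  2  1  1  0  0
So g(15) = 0.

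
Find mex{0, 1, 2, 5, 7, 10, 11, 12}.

The values 0, 1, 2 are all present; 3 is the first non-negative integer missing from the set.

3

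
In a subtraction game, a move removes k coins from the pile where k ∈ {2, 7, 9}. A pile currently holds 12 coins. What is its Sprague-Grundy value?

2

Build the Grundy sequence with g(k) = mex{g(k−s) : s ∈ {2, 7, 9}, s ≤ k}:
g(0) = mex{} = 0
g(1) = mex{} = 0
g(2) = mex{0} = 1
g(3) = mex{0} = 1
g(4) = mex{1} = 0
g(5) = mex{1} = 0
g(6) = mex{0} = 1
g(7) = mex{0} = 1
g(8) = mex{0,1} = 2
g(9) = mex{0,1} = 2
g(10) = mex{0,1,2} = 3
g(11) = mex{0,1,2} = 3
g(12) = mex{0,1,3} = 2
So g(12) = 2.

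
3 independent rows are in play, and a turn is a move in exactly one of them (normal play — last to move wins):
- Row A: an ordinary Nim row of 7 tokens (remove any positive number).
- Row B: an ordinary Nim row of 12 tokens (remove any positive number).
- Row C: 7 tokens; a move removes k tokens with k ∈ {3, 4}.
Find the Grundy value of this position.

11

Row A is a plain Nim row of size 7, so its Grundy value is 7.
Row B is a plain Nim row of size 12, so its Grundy value is 12.
Build the Grundy sequence for row C with g(k) = mex{g(k−s) : s ∈ {3, 4}, s ≤ k}:
g(0) = mex{} = 0
g(1) = mex{} = 0
g(2) = mex{} = 0
g(3) = mex{0} = 1
g(4) = mex{0} = 1
g(5) = mex{0} = 1
g(6) = mex{0,1} = 2
g(7) = mex{1} = 0
So g(7) = 0.
The value of a disjunctive sum is the nim-sum of the parts.
Combined value = 7 XOR 12 XOR 0 = 11.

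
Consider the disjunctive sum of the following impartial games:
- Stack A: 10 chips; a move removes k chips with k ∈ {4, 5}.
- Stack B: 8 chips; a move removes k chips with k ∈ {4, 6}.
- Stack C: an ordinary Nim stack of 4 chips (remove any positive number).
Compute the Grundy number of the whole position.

6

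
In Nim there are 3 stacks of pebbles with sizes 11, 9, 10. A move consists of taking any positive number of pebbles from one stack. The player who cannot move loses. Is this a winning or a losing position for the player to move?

Winning position

Compute the nim-sum pairwise:
11 ⊕ 9 = 2
2 ⊕ 10 = 8
The nim-sum is 8 ≠ 0, so this is an N-position: the player to move can win.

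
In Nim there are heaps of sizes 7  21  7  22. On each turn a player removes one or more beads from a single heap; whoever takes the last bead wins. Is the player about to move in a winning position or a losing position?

Winning position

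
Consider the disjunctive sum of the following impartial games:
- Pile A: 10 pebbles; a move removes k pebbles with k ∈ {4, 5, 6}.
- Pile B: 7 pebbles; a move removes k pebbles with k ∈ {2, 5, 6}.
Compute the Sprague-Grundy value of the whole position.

Grundy values for pile A (subtraction set {4, 5, 6}):
k:     0  1  2  3  4  5  6  7  8  9 10
g(k):  0  0  0  0  1  1  1  1  2  2  0
So g(10) = 0.
Build the Grundy sequence for pile B with g(k) = mex{g(k−s) : s ∈ {2, 5, 6}, s ≤ k}:
k:     0  1  2  3  4  5  6  7
g(k):  0  0  1  1  0  2  1  3
So g(7) = 3.
By the Sprague-Grundy theorem, the Grundy value of a sum of independent games is the XOR of the component values.
Combined value = 0 XOR 3 = 3.

3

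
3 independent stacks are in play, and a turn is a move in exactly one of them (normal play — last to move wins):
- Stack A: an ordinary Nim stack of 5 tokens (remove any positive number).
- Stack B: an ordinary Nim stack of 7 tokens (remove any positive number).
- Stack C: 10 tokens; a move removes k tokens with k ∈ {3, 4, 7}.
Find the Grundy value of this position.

Stack A is a plain Nim stack of size 5, so its Grundy value is 5.
Stack B is a plain Nim stack of size 7, so its Grundy value is 7.
Grundy values for stack C (subtraction set {3, 4, 7}):
g(0) = mex{} = 0
g(1) = mex{} = 0
g(2) = mex{} = 0
g(3) = mex{0} = 1
g(4) = mex{0} = 1
g(5) = mex{0} = 1
g(6) = mex{0,1} = 2
g(7) = mex{0,1} = 2
g(8) = mex{0,1} = 2
g(9) = mex{0,1,2} = 3
g(10) = mex{1,2} = 0
So g(10) = 0.
By the Sprague-Grundy theorem, the Grundy value of a sum of independent games is the XOR of the component values.
Combined value = 5 ⊕ 7 ⊕ 0 = 2.

2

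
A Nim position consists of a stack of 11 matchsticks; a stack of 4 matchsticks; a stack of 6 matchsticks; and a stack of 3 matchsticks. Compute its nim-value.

10

Nim-sum: 11 ^ 4 ^ 6 ^ 3 = 10.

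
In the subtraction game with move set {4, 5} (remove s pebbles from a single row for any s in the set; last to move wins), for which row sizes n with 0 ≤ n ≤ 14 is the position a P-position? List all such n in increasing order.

0, 1, 2, 3, 9, 10, 11, 12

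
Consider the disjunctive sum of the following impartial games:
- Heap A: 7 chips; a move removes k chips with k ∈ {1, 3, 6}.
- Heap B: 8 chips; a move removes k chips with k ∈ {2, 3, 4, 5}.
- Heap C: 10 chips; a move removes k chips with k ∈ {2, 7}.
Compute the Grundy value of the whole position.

Grundy values for heap A (subtraction set {1, 3, 6}):
k:     0  1  2  3  4  5  6  7
g(k):  0  1  0  1  0  1  2  3
So g(7) = 3.
Grundy values for heap B (subtraction set {2, 3, 4, 5}):
g(0) = mex{} = 0
g(1) = mex{} = 0
g(2) = mex{0} = 1
g(3) = mex{0} = 1
g(4) = mex{0,1} = 2
g(5) = mex{0,1} = 2
g(6) = mex{0,1,2} = 3
g(7) = mex{1,2} = 0
g(8) = mex{1,2,3} = 0
So g(8) = 0.
For heap C, compute g(0), g(1), … with moves {2, 7}:
k:     0  1  2  3  4  5  6  7  8  9 10
g(k):  0  0  1  1  0  0  1  1  2  0  0
So g(10) = 0.
By the Sprague-Grundy theorem, the Grundy value of a sum of independent games is the XOR of the component values.
Combined value = 3 XOR 0 XOR 0 = 3.

3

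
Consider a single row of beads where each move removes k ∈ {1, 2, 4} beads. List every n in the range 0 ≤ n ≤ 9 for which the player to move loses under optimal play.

0, 3, 6, 9

Grundy values for subtraction set {1, 2, 4}:
g(0) = mex{} = 0
g(1) = mex{0} = 1
g(2) = mex{0,1} = 2
g(3) = mex{1,2} = 0
g(4) = mex{0,2} = 1
g(5) = mex{0,1} = 2
g(6) = mex{1,2} = 0
g(7) = mex{0,2} = 1
g(8) = mex{0,1} = 2
g(9) = mex{1,2} = 0
The P-positions (g = 0) in 0..9 are 0, 3, 6, 9.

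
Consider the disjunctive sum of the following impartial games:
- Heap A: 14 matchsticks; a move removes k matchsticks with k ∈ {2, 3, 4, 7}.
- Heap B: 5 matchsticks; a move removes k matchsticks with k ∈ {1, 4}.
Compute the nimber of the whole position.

1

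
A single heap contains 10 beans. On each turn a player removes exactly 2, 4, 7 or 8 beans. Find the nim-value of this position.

2

Grundy values for subtraction set {2, 4, 7, 8}:
k:     0  1  2  3  4  5  6  7  8  9 10
g(k):  0  0  1  1  2  2  0  3  1  4  2
So g(10) = 2.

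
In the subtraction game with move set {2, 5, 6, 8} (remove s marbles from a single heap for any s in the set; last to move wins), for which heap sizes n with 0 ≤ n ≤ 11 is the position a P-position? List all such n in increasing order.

0, 1, 4, 11

Compute g(0), g(1), … for moves {2, 5, 6, 8}:
k:     0  1  2  3  4  5  6  7  8  9 10 11
g(k):  0  0  1  1  0  2  1  3  2  2  3  0
The P-positions (g = 0) in 0..11 are 0, 1, 4, 11.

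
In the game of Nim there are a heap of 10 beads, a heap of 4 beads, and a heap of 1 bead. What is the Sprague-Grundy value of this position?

15

Compute the nim-sum pairwise:
10 ^ 4 = 14
14 ^ 1 = 15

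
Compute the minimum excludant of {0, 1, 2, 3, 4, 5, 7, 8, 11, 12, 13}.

6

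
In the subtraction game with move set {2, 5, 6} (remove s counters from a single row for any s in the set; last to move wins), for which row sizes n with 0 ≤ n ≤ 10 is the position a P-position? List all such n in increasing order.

0, 1, 4, 8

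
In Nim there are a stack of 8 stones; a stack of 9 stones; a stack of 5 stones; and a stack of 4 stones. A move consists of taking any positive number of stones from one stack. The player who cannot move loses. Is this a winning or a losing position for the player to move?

Losing position

Nim-sum: 8 XOR 9 XOR 5 XOR 4 = 0.
The nim-sum is 0, so this is a P-position: the player to move is in a losing position under optimal play.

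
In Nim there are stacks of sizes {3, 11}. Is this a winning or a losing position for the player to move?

Write each in binary and XOR column by column:
  0011  (3)
  1011  (11)
  ----
  1000  (8)
The nim-sum is 8 ≠ 0, so this is an N-position: the player to move can win.

Winning position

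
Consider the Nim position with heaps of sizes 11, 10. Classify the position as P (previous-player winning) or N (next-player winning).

N-position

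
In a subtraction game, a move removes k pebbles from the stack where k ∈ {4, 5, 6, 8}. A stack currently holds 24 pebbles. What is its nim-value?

Compute g(0), g(1), … for moves {4, 5, 6, 8}:
k:     0  1  2  3  4  5  6  7  8  9 10 11 12 13 14 15 16 17 18 19 20 21 22 23 24
g(k):  0  0  0  0  1  1  1  1  2  2  2  2  0  0  0  0  1  1  1  1  2  2  2  2  0
So g(24) = 0.

0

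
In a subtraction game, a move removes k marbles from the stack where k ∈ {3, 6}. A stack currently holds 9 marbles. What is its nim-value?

Compute g(0), g(1), … for moves {3, 6}:
g(0) = mex{} = 0
g(1) = mex{} = 0
g(2) = mex{} = 0
g(3) = mex{0} = 1
g(4) = mex{0} = 1
g(5) = mex{0} = 1
g(6) = mex{0,1} = 2
g(7) = mex{0,1} = 2
g(8) = mex{0,1} = 2
g(9) = mex{1,2} = 0
So g(9) = 0.

0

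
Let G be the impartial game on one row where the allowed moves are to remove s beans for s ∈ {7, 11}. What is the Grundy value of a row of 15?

2

Grundy values for subtraction set {7, 11}:
k:     0  1  2  3  4  5  6  7  8  9 10 11 12 13 14 15
g(k):  0  0  0  0  0  0  0  1  1  1  1  1  1  1  2  2
So g(15) = 2.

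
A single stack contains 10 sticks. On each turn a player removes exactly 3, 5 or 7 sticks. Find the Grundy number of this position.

0

Compute g(0), g(1), … for moves {3, 5, 7}:
k:     0  1  2  3  4  5  6  7  8  9 10
g(k):  0  0  0  1  1  1  2  2  2  3  0
So g(10) = 0.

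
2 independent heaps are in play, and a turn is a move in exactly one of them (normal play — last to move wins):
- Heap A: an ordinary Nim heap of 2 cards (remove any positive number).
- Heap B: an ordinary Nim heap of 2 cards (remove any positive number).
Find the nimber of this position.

0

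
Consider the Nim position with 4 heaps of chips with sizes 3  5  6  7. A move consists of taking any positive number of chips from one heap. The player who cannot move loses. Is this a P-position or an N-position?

N-position

Write each in binary and XOR column by column:
  011  (3)
  101  (5)
  110  (6)
  111  (7)
  ---
  111  (7)
The nim-sum is 7 ≠ 0, so this is an N-position: the player to move can win.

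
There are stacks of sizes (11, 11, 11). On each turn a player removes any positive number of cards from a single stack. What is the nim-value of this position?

Nim-sum: 11 ^ 11 ^ 11 = 11.

11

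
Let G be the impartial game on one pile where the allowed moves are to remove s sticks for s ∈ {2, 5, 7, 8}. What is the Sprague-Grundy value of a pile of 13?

0

Build the Grundy sequence with g(k) = mex{g(k−s) : s ∈ {2, 5, 7, 8}, s ≤ k}:
k:     0  1  2  3  4  5  6  7  8  9 10 11 12 13
g(k):  0  0  1  1  0  2  1  3  2  2  0  3  1  0
So g(13) = 0.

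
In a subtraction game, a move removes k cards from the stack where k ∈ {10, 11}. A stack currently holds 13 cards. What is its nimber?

1

Build the Grundy sequence with g(k) = mex{g(k−s) : s ∈ {10, 11}, s ≤ k}:
g(0) = mex{} = 0
g(1) = mex{} = 0
g(2) = mex{} = 0
g(3) = mex{} = 0
g(4) = mex{} = 0
g(5) = mex{} = 0
g(6) = mex{} = 0
g(7) = mex{} = 0
g(8) = mex{} = 0
g(9) = mex{} = 0
g(10) = mex{0} = 1
g(11) = mex{0} = 1
g(12) = mex{0} = 1
g(13) = mex{0} = 1
So g(13) = 1.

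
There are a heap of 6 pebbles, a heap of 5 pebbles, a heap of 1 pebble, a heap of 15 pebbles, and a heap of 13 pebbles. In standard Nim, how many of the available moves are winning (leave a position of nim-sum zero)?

0

Compute the nim-sum pairwise:
6 XOR 5 = 3
3 XOR 1 = 2
2 XOR 15 = 13
13 XOR 13 = 0
The nim-sum is already 0, so every move leaves a nonzero nim-sum — there are no winning moves.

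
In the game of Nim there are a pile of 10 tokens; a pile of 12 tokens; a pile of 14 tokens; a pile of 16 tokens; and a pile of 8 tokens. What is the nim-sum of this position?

Compute the nim-sum pairwise:
10 ^ 12 = 6
6 ^ 14 = 8
8 ^ 16 = 24
24 ^ 8 = 16

16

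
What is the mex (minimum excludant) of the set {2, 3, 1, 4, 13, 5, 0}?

6

The values 0, 1, 2, 3, 4, 5 are all present; 6 is the first non-negative integer missing from the set.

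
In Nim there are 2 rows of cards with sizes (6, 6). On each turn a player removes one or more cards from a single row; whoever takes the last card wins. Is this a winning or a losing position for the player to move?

Compute the nim-sum pairwise:
6 XOR 6 = 0
The nim-sum is 0, so this is a P-position: the player to move is in a losing position under optimal play.

Losing position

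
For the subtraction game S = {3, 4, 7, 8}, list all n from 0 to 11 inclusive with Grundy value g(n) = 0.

0, 1, 2, 11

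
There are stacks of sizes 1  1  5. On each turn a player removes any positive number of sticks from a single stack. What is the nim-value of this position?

Compute the nim-sum pairwise:
1 ⊕ 1 = 0
0 ⊕ 5 = 5

5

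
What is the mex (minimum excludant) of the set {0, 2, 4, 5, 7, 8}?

0 is in the set but 1 is not, so the mex is 1.

1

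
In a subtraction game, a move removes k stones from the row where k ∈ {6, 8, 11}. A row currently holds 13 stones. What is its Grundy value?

2

Compute g(0), g(1), … for moves {6, 8, 11}:
g(0) = mex{} = 0
g(1) = mex{} = 0
g(2) = mex{} = 0
g(3) = mex{} = 0
g(4) = mex{} = 0
g(5) = mex{} = 0
g(6) = mex{0} = 1
g(7) = mex{0} = 1
g(8) = mex{0} = 1
g(9) = mex{0} = 1
g(10) = mex{0} = 1
g(11) = mex{0} = 1
g(12) = mex{0,1} = 2
g(13) = mex{0,1} = 2
So g(13) = 2.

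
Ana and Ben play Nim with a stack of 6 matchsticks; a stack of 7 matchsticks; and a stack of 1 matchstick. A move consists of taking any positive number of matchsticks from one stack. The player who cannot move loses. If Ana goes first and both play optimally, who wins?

Compute the nim-sum pairwise:
6 XOR 7 = 1
1 XOR 1 = 0
The nim-sum is 0, so this is a P-position: the player to move is in a losing position under optimal play; Ana is about to move from it and so loses — Ben wins.

Ben wins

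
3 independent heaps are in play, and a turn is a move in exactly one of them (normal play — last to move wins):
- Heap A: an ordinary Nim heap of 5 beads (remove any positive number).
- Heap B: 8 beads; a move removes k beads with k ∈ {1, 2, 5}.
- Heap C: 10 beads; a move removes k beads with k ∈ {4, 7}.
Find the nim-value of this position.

5

Heap A is a plain Nim heap of size 5, so its Grundy value is 5.
Grundy values for heap B (subtraction set {1, 2, 5}):
g(0) = mex{} = 0
g(1) = mex{0} = 1
g(2) = mex{0,1} = 2
g(3) = mex{1,2} = 0
g(4) = mex{0,2} = 1
g(5) = mex{0,1} = 2
g(6) = mex{1,2} = 0
g(7) = mex{0,2} = 1
g(8) = mex{0,1} = 2
So g(8) = 2.
Build the Grundy sequence for heap C with g(k) = mex{g(k−s) : s ∈ {4, 7}, s ≤ k}:
g(0) = mex{} = 0
g(1) = mex{} = 0
g(2) = mex{} = 0
g(3) = mex{} = 0
g(4) = mex{0} = 1
g(5) = mex{0} = 1
g(6) = mex{0} = 1
g(7) = mex{0} = 1
g(8) = mex{0,1} = 2
g(9) = mex{0,1} = 2
g(10) = mex{0,1} = 2
So g(10) = 2.
By the Sprague-Grundy theorem, the Grundy value of a sum of independent games is the XOR of the component values.
Combined value = 5 XOR 2 XOR 2 = 5.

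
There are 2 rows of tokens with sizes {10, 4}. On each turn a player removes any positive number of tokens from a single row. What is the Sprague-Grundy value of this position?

14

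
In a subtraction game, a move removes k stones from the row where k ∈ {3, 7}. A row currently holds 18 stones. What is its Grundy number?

Build the Grundy sequence with g(k) = mex{g(k−s) : s ∈ {3, 7}, s ≤ k}:
k:     0  1  2  3  4  5  6  7  8  9 10 11 12 13 14 15 16 17 18
g(k):  0  0  0  1  1  1  0  2  2  1  0  0  0  1  1  1  0  2  2
So g(18) = 2.

2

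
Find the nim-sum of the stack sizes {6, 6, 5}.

5

Compute the nim-sum pairwise:
6 ⊕ 6 = 0
0 ⊕ 5 = 5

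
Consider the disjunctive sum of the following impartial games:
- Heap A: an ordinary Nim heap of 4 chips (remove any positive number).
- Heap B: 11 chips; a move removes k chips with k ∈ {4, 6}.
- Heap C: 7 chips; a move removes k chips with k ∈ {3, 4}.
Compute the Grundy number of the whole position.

4

Heap A is a plain Nim heap of size 4, so its Grundy value is 4.
Grundy values for heap B (subtraction set {4, 6}):
g(0) = mex{} = 0
g(1) = mex{} = 0
g(2) = mex{} = 0
g(3) = mex{} = 0
g(4) = mex{0} = 1
g(5) = mex{0} = 1
g(6) = mex{0} = 1
g(7) = mex{0} = 1
g(8) = mex{0,1} = 2
g(9) = mex{0,1} = 2
g(10) = mex{1} = 0
g(11) = mex{1} = 0
So g(11) = 0.
For heap C, compute g(0), g(1), … with moves {3, 4}:
g(0) = mex{} = 0
g(1) = mex{} = 0
g(2) = mex{} = 0
g(3) = mex{0} = 1
g(4) = mex{0} = 1
g(5) = mex{0} = 1
g(6) = mex{0,1} = 2
g(7) = mex{1} = 0
So g(7) = 0.
By the Sprague-Grundy theorem, the Grundy value of a sum of independent games is the XOR of the component values.
Combined value = 4 XOR 0 XOR 0 = 4.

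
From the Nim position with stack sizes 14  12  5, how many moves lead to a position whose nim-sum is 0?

3

Compute the nim-sum pairwise:
14 XOR 12 = 2
2 XOR 5 = 7
The overall nim-sum is X = 7. A stack of size p has a winning move iff p XOR X < p (reduce it to p XOR X).
  14: 14 XOR 7 = 9 < 14 — winning move (to 9).
  12: 12 XOR 7 = 11 < 12 — winning move (to 11).
  5: 5 XOR 7 = 2 < 5 — winning move (to 2).
That gives 3 winning moves.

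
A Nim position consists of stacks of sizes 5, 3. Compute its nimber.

Write each in binary and XOR column by column:
  101  (5)
  011  (3)
  ---
  110  (6)

6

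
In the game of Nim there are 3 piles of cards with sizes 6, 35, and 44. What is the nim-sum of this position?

Bitwise XOR of the heap sizes:
  000110  (6)
  100011  (35)
  101100  (44)
  ------
  001001  (9)

9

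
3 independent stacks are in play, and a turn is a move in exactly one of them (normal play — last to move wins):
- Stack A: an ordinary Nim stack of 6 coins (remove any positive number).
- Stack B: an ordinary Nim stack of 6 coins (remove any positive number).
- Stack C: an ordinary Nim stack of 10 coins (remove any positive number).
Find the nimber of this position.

Stack A is a plain Nim stack of size 6, so its Grundy value is 6.
Stack B is a plain Nim stack of size 6, so its Grundy value is 6.
Stack C is a plain Nim stack of size 10, so its Grundy value is 10.
The value of a disjunctive sum is the nim-sum of the parts.
Combined value = 6 XOR 6 XOR 10 = 10.

10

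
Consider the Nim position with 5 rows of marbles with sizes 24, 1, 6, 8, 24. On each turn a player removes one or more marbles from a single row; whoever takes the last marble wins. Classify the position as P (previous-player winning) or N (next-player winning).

In binary:
  11000  (24)
  00001  (1)
  00110  (6)
  01000  (8)
  11000  (24)
  -----
  01111  (15)
The nim-sum is 15 ≠ 0, so this is an N-position: the player to move can win.

N-position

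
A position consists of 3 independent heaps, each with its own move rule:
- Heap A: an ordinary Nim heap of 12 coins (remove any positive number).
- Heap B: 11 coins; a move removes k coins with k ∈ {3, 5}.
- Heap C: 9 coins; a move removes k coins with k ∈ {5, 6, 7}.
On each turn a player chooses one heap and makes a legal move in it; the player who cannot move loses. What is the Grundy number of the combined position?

12

Heap A is a plain Nim heap of size 12, so its Grundy value is 12.
For heap B, compute g(0), g(1), … with moves {3, 5}:
g(0) = mex{} = 0
g(1) = mex{} = 0
g(2) = mex{} = 0
g(3) = mex{0} = 1
g(4) = mex{0} = 1
g(5) = mex{0} = 1
g(6) = mex{0,1} = 2
g(7) = mex{0,1} = 2
g(8) = mex{1} = 0
g(9) = mex{1,2} = 0
g(10) = mex{1,2} = 0
g(11) = mex{0,2} = 1
So g(11) = 1.
Grundy values for heap C (subtraction set {5, 6, 7}):
k:     0  1  2  3  4  5  6  7  8  9
g(k):  0  0  0  0  0  1  1  1  1  1
So g(9) = 1.
By the Sprague-Grundy theorem, the Grundy value of a sum of independent games is the XOR of the component values.
Combined value = 12 ⊕ 1 ⊕ 1 = 12.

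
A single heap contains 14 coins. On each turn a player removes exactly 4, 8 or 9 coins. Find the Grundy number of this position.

Grundy values for subtraction set {4, 8, 9}:
k:     0  1  2  3  4  5  6  7  8  9 10 11 12 13 14
g(k):  0  0  0  0  1  1  1  1  2  2  2  2  3  0  0
So g(14) = 0.

0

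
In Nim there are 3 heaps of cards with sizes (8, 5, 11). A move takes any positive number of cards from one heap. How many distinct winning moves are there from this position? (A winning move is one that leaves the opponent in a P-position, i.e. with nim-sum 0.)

Compute the nim-sum pairwise:
8 ⊕ 5 = 13
13 ⊕ 11 = 6
The overall nim-sum is X = 6. A heap of size p has a winning move iff p XOR X < p (reduce it to p XOR X).
  8: 8 XOR 6 = 14 ≥ 8 — no move.
  5: 5 XOR 6 = 3 < 5 — winning move (to 3).
  11: 11 XOR 6 = 13 ≥ 11 — no move.
That gives 1 winning move.

1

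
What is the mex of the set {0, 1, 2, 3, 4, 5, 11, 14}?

The values 0, 1, 2, 3, 4, 5 are all present; 6 is the first non-negative integer missing from the set.

6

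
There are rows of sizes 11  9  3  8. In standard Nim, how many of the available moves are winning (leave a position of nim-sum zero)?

3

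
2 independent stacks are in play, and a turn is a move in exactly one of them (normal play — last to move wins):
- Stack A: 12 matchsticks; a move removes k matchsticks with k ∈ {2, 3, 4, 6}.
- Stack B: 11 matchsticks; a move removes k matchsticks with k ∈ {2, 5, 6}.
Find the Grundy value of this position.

2

Grundy values for stack A (subtraction set {2, 3, 4, 6}):
g(0) = mex{} = 0
g(1) = mex{} = 0
g(2) = mex{0} = 1
g(3) = mex{0} = 1
g(4) = mex{0,1} = 2
g(5) = mex{0,1} = 2
g(6) = mex{0,1,2} = 3
g(7) = mex{0,1,2} = 3
g(8) = mex{1,2,3} = 0
g(9) = mex{1,2,3} = 0
g(10) = mex{0,2,3} = 1
g(11) = mex{0,2,3} = 1
g(12) = mex{0,1,3} = 2
So g(12) = 2.
Build the Grundy sequence for stack B with g(k) = mex{g(k−s) : s ∈ {2, 5, 6}, s ≤ k}:
k:     0  1  2  3  4  5  6  7  8  9 10 11
g(k):  0  0  1  1  0  2  1  3  0  2  1  0
So g(11) = 0.
The value of a disjunctive sum is the nim-sum of the parts.
Combined value = 2 XOR 0 = 2.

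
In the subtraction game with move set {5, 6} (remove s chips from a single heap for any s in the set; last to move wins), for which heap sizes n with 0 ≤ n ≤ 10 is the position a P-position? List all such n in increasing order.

Build the Grundy sequence with g(k) = mex{g(k−s) : s ∈ {5, 6}, s ≤ k}:
k:     0  1  2  3  4  5  6  7  8  9 10
g(k):  0  0  0  0  0  1  1  1  1  1  2
The P-positions (g = 0) in 0..10 are 0, 1, 2, 3, 4.

0, 1, 2, 3, 4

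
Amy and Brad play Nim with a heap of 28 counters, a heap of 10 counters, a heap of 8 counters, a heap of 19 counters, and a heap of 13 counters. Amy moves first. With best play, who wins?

Brad wins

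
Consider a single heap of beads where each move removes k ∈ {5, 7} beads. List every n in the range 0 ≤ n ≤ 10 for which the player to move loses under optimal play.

Grundy values for subtraction set {5, 7}:
k:     0  1  2  3  4  5  6  7  8  9 10
g(k):  0  0  0  0  0  1  1  1  1  1  2
The P-positions (g = 0) in 0..10 are 0, 1, 2, 3, 4.

0, 1, 2, 3, 4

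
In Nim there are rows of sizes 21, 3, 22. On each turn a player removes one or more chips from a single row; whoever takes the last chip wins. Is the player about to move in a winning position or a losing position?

Compute the nim-sum pairwise:
21 XOR 3 = 22
22 XOR 22 = 0
The nim-sum is 0, so this is a P-position: the player to move is in a losing position under optimal play.

Losing position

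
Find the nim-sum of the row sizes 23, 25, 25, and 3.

Compute the nim-sum pairwise:
23 XOR 25 = 14
14 XOR 25 = 23
23 XOR 3 = 20

20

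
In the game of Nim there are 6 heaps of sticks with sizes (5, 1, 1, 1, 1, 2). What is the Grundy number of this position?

Nim-sum: 5 ⊕ 1 ⊕ 1 ⊕ 1 ⊕ 1 ⊕ 2 = 7.

7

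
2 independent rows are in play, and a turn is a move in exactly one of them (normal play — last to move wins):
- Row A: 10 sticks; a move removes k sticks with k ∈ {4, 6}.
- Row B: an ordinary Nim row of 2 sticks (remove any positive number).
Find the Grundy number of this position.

Build the Grundy sequence for row A with g(k) = mex{g(k−s) : s ∈ {4, 6}, s ≤ k}:
g(0) = mex{} = 0
g(1) = mex{} = 0
g(2) = mex{} = 0
g(3) = mex{} = 0
g(4) = mex{0} = 1
g(5) = mex{0} = 1
g(6) = mex{0} = 1
g(7) = mex{0} = 1
g(8) = mex{0,1} = 2
g(9) = mex{0,1} = 2
g(10) = mex{1} = 0
So g(10) = 0.
Row B is a plain Nim row of size 2, so its Grundy value is 2.
By the Sprague-Grundy theorem, the Grundy value of a sum of independent games is the XOR of the component values.
Combined value = 0 XOR 2 = 2.

2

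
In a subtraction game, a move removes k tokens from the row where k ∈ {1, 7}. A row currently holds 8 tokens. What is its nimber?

0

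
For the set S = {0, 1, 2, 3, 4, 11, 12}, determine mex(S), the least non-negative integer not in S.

The values 0, 1, 2, 3, 4 are all present; 5 is the first non-negative integer missing from the set.

5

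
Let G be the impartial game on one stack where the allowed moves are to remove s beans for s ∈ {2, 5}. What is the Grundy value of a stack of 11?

Build the Grundy sequence with g(k) = mex{g(k−s) : s ∈ {2, 5}, s ≤ k}:
g(0) = mex{} = 0
g(1) = mex{} = 0
g(2) = mex{0} = 1
g(3) = mex{0} = 1
g(4) = mex{1} = 0
g(5) = mex{0,1} = 2
g(6) = mex{0} = 1
g(7) = mex{1,2} = 0
g(8) = mex{1} = 0
g(9) = mex{0} = 1
g(10) = mex{0,2} = 1
g(11) = mex{1} = 0
So g(11) = 0.

0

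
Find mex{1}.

0

0 is not in the set, so the mex is 0.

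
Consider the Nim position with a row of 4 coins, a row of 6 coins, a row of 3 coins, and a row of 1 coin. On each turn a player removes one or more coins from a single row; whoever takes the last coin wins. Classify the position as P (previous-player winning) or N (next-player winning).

P-position

Bitwise XOR of the heap sizes:
  100  (4)
  110  (6)
  011  (3)
  001  (1)
  ---
  000  (0)
The nim-sum is 0, so this is a P-position: the player to move is in a losing position under optimal play.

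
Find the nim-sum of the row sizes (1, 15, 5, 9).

2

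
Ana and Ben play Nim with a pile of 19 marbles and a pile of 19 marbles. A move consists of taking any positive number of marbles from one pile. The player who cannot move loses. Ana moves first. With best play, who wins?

Nim-sum: 19 ⊕ 19 = 0.
The nim-sum is 0, so this is a P-position: the player to move is in a losing position under optimal play; Ana is about to move from it and so loses — Ben wins.

Ben wins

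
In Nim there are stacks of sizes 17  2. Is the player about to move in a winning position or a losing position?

Nim-sum: 17 ⊕ 2 = 19.
The nim-sum is 19 ≠ 0, so this is an N-position: the player to move can win.

Winning position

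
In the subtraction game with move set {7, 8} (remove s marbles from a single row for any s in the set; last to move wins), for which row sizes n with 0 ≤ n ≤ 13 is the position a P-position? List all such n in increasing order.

0, 1, 2, 3, 4, 5, 6

Grundy values for subtraction set {7, 8}:
k:     0  1  2  3  4  5  6  7  8  9 10 11 12 13
g(k):  0  0  0  0  0  0  0  1  1  1  1  1  1  1
The P-positions (g = 0) in 0..13 are 0, 1, 2, 3, 4, 5, 6.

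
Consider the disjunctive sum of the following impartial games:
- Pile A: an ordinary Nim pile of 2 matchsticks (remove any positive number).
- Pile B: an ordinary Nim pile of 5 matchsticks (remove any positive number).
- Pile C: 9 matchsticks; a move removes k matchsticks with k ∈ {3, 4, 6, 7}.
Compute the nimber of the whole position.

4

Pile A is a plain Nim pile of size 2, so its Grundy value is 2.
Pile B is a plain Nim pile of size 5, so its Grundy value is 5.
Grundy values for pile C (subtraction set {3, 4, 6, 7}):
g(0) = mex{} = 0
g(1) = mex{} = 0
g(2) = mex{} = 0
g(3) = mex{0} = 1
g(4) = mex{0} = 1
g(5) = mex{0} = 1
g(6) = mex{0,1} = 2
g(7) = mex{0,1} = 2
g(8) = mex{0,1} = 2
g(9) = mex{0,1,2} = 3
So g(9) = 3.
By the Sprague-Grundy theorem, the Grundy value of a sum of independent games is the XOR of the component values.
Combined value = 2 ⊕ 5 ⊕ 3 = 4.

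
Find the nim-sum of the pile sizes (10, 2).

Bitwise XOR of the heap sizes:
  1010  (10)
  0010  (2)
  ----
  1000  (8)

8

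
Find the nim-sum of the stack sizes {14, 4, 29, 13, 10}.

16

Compute the nim-sum pairwise:
14 ⊕ 4 = 10
10 ⊕ 29 = 23
23 ⊕ 13 = 26
26 ⊕ 10 = 16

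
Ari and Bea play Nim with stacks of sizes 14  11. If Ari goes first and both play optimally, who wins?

Ari wins

Nim-sum: 14 ⊕ 11 = 5.
The nim-sum is 5 ≠ 0, so this is an N-position: the player to move can win; Ari has a winning move.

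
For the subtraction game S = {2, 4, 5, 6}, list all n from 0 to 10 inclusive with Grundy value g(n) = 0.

Build the Grundy sequence with g(k) = mex{g(k−s) : s ∈ {2, 4, 5, 6}, s ≤ k}:
g(0) = mex{} = 0
g(1) = mex{} = 0
g(2) = mex{0} = 1
g(3) = mex{0} = 1
g(4) = mex{0,1} = 2
g(5) = mex{0,1} = 2
g(6) = mex{0,1,2} = 3
g(7) = mex{0,1,2} = 3
g(8) = mex{1,2,3} = 0
g(9) = mex{1,2,3} = 0
g(10) = mex{0,2,3} = 1
The P-positions (g = 0) in 0..10 are 0, 1, 8, 9.

0, 1, 8, 9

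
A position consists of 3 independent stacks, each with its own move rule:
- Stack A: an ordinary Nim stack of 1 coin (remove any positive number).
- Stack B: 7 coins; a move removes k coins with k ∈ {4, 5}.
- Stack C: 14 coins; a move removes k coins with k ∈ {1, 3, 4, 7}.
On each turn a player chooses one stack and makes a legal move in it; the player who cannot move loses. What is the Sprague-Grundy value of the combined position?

Stack A is a plain Nim stack of size 1, so its Grundy value is 1.
Grundy values for stack B (subtraction set {4, 5}):
k:     0  1  2  3  4  5  6  7
g(k):  0  0  0  0  1  1  1  1
So g(7) = 1.
For stack C, compute g(0), g(1), … with moves {1, 3, 4, 7}:
g(0) = mex{} = 0
g(1) = mex{0} = 1
g(2) = mex{1} = 0
g(3) = mex{0} = 1
g(4) = mex{0,1} = 2
g(5) = mex{0,1,2} = 3
g(6) = mex{0,1,3} = 2
g(7) = mex{0,1,2} = 3
g(8) = mex{1,2,3} = 0
g(9) = mex{0,2,3} = 1
g(10) = mex{1,2,3} = 0
g(11) = mex{0,2,3} = 1
g(12) = mex{0,1,3} = 2
g(13) = mex{0,1,2} = 3
g(14) = mex{0,1,3} = 2
So g(14) = 2.
By the Sprague-Grundy theorem, the Grundy value of a sum of independent games is the XOR of the component values.
Combined value = 1 XOR 1 XOR 2 = 2.

2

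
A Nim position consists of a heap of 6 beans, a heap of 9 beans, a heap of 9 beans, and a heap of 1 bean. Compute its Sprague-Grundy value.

Nim-sum: 6 ⊕ 9 ⊕ 9 ⊕ 1 = 7.

7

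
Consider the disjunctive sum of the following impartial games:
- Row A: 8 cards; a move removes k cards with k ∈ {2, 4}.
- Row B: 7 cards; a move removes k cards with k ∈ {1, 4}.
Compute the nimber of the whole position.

1

Grundy values for row A (subtraction set {2, 4}):
g(0) = mex{} = 0
g(1) = mex{} = 0
g(2) = mex{0} = 1
g(3) = mex{0} = 1
g(4) = mex{0,1} = 2
g(5) = mex{0,1} = 2
g(6) = mex{1,2} = 0
g(7) = mex{1,2} = 0
g(8) = mex{0,2} = 1
So g(8) = 1.
For row B, compute g(0), g(1), … with moves {1, 4}:
g(0) = mex{} = 0
g(1) = mex{0} = 1
g(2) = mex{1} = 0
g(3) = mex{0} = 1
g(4) = mex{0,1} = 2
g(5) = mex{1,2} = 0
g(6) = mex{0} = 1
g(7) = mex{1} = 0
So g(7) = 0.
The value of a disjunctive sum is the nim-sum of the parts.
Combined value = 1 XOR 0 = 1.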